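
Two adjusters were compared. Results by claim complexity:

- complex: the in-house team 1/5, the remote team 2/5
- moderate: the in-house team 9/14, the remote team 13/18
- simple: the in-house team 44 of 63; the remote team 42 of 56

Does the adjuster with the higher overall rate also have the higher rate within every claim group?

Yes

Complex: the in-house team 1/5 = 20.0%, the remote team 2/5 = 40.0% → the remote team
Moderate: the in-house team 9/14 = 64.3%, the remote team 13/18 = 72.2% → the remote team
Simple: the in-house team 44/63 = 69.8%, the remote team 42/56 = 75.0% → the remote team
Overall: the in-house team 54/82 = 65.9%, the remote team 57/79 = 72.2% → the remote team
The remote team wins overall and in every claim group — no reversal.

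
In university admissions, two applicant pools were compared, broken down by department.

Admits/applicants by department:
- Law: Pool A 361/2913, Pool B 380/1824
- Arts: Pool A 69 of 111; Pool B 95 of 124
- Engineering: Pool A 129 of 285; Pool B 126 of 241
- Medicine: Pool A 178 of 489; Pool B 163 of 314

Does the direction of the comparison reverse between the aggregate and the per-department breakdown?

No

Law: Pool A 361/2913 = 12.4%, Pool B 380/1824 = 20.8% → Pool B
Arts: Pool A 69/111 = 62.2%, Pool B 95/124 = 76.6% → Pool B
Engineering: Pool A 129/285 = 45.3%, Pool B 126/241 = 52.3% → Pool B
Medicine: Pool A 178/489 = 36.4%, Pool B 163/314 = 51.9% → Pool B
Overall: Pool A 737/3798 = 19.4%, Pool B 764/2503 = 30.5% → Pool B
Pool B wins overall and in every department group — no reversal.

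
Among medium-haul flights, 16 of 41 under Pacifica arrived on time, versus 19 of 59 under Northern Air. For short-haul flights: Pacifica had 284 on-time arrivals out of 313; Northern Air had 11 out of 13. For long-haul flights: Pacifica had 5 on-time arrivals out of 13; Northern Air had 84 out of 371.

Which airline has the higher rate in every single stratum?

Medium-haul: Pacifica 16/41 = 39.0%, Northern Air 19/59 = 32.2% → Pacifica
Short-haul: Pacifica 284/313 = 90.7%, Northern Air 11/13 = 84.6% → Pacifica
Long-haul: Pacifica 5/13 = 38.5%, Northern Air 84/371 = 22.6% → Pacifica
Pacifica has the higher rate in all 3 groups.

Pacifica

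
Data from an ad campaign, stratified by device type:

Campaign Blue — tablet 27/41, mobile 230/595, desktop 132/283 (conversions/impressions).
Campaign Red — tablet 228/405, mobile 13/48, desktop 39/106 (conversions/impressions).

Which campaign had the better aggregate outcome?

Tablet: Campaign Blue 27/41 = 65.9%, Campaign Red 228/405 = 56.3% → Campaign Blue
Mobile: Campaign Blue 230/595 = 38.7%, Campaign Red 13/48 = 27.1% → Campaign Blue
Desktop: Campaign Blue 132/283 = 46.6%, Campaign Red 39/106 = 36.8% → Campaign Blue
Overall: Campaign Blue 389/919 = 42.3%, Campaign Red 280/559 = 50.1% → Campaign Red
(Campaign Blue wins every device group but Campaign Red wins overall — Campaign Blue's impressions skew toward the low-rate mobile group.)

Campaign Red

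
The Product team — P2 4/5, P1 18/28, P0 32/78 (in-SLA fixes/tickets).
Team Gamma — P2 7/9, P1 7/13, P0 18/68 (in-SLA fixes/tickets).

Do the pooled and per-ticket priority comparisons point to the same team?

P2: the Product team 4/5 = 80.0%, Team Gamma 7/9 = 77.8% → the Product team
P1: the Product team 18/28 = 64.3%, Team Gamma 7/13 = 53.8% → the Product team
P0: the Product team 32/78 = 41.0%, Team Gamma 18/68 = 26.5% → the Product team
Overall: the Product team 54/111 = 48.6%, Team Gamma 32/90 = 35.6% → the Product team
The Product team wins overall and in every ticket group — no reversal.

Yes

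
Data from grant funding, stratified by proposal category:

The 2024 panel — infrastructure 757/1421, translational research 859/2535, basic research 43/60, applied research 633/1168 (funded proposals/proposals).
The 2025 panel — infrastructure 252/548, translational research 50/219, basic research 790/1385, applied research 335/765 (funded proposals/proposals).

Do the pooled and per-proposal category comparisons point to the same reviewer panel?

No

Infrastructure: the 2024 panel 757/1421 = 53.3%, the 2025 panel 252/548 = 46.0% → the 2024 panel
Translational research: the 2024 panel 859/2535 = 33.9%, the 2025 panel 50/219 = 22.8% → the 2024 panel
Basic research: the 2024 panel 43/60 = 71.7%, the 2025 panel 790/1385 = 57.0% → the 2024 panel
Applied research: the 2024 panel 633/1168 = 54.2%, the 2025 panel 335/765 = 43.8% → the 2024 panel
Overall: the 2024 panel 2292/5184 = 44.2%, the 2025 panel 1427/2917 = 48.9% → the 2025 panel
The 2024 panel wins each proposal group but the 2025 panel wins overall — the comparison reverses. The 2024 panel's proposals skew toward translational research, which has a lower base rate.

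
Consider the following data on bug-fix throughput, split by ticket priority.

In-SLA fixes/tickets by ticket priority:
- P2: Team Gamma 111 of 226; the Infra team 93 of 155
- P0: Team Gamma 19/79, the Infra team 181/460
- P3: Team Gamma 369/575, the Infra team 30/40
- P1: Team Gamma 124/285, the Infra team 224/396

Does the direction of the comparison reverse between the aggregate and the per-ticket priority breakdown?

P2: Team Gamma 111/226 = 49.1%, the Infra team 93/155 = 60.0% → the Infra team
P0: Team Gamma 19/79 = 24.1%, the Infra team 181/460 = 39.3% → the Infra team
P3: Team Gamma 369/575 = 64.2%, the Infra team 30/40 = 75.0% → the Infra team
P1: Team Gamma 124/285 = 43.5%, the Infra team 224/396 = 56.6% → the Infra team
Overall: Team Gamma 623/1165 = 53.5%, the Infra team 528/1051 = 50.2% → Team Gamma
The Infra team wins each ticket group but Team Gamma wins overall — the comparison reverses. The Infra team's tickets skew toward P0, which has a lower base rate.

Yes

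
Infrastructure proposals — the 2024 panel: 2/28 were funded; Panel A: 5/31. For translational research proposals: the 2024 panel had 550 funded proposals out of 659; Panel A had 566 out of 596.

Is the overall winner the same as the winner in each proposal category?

Infrastructure: the 2024 panel 2/28 = 7.1%, Panel A 5/31 = 16.1% → Panel A
Translational research: the 2024 panel 550/659 = 83.5%, Panel A 566/596 = 95.0% → Panel A
Overall: the 2024 panel 552/687 = 80.3%, Panel A 571/627 = 91.1% → Panel A
Panel A wins overall and in every proposal group — no reversal.

Yes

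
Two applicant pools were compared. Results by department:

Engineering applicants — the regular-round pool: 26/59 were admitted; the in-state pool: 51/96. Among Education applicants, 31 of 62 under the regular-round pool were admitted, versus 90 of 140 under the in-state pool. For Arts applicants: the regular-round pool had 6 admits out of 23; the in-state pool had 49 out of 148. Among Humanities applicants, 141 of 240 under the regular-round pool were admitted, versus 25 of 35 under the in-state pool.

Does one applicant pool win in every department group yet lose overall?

Yes

Engineering: the regular-round pool 26/59 = 44.1%, the in-state pool 51/96 = 53.1% → the in-state pool
Education: the regular-round pool 31/62 = 50.0%, the in-state pool 90/140 = 64.3% → the in-state pool
Arts: the regular-round pool 6/23 = 26.1%, the in-state pool 49/148 = 33.1% → the in-state pool
Humanities: the regular-round pool 141/240 = 58.8%, the in-state pool 25/35 = 71.4% → the in-state pool
Overall: the regular-round pool 204/384 = 53.1%, the in-state pool 215/419 = 51.3% → the regular-round pool
The in-state pool wins each department group but the regular-round pool wins overall — the comparison reverses. The in-state pool's applicants skew toward Arts, which has a lower base rate.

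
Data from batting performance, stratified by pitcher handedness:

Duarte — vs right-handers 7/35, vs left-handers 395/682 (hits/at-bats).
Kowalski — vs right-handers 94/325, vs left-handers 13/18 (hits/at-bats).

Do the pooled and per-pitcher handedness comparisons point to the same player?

Vs right-handers: Duarte 7/35 = 20.0%, Kowalski 94/325 = 28.9% → Kowalski
Vs left-handers: Duarte 395/682 = 57.9%, Kowalski 13/18 = 72.2% → Kowalski
Overall: Duarte 402/717 = 56.1%, Kowalski 107/343 = 31.2% → Duarte
Kowalski wins each pitcher group but Duarte wins overall — the comparison reverses. Kowalski's at-bats skew toward vs right-handers, which has a lower base rate.

No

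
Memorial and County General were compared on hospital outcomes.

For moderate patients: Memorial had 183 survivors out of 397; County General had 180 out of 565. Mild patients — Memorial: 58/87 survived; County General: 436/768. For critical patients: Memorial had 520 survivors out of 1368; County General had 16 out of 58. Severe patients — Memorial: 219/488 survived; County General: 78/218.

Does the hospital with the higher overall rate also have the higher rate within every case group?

No

Moderate: Memorial 183/397 = 46.1%, County General 180/565 = 31.9% → Memorial
Mild: Memorial 58/87 = 66.7%, County General 436/768 = 56.8% → Memorial
Critical: Memorial 520/1368 = 38.0%, County General 16/58 = 27.6% → Memorial
Severe: Memorial 219/488 = 44.9%, County General 78/218 = 35.8% → Memorial
Overall: Memorial 980/2340 = 41.9%, County General 710/1609 = 44.1% → County General
Memorial wins each case group but County General wins overall — the comparison reverses. Memorial's patients skew toward critical, which has a lower base rate.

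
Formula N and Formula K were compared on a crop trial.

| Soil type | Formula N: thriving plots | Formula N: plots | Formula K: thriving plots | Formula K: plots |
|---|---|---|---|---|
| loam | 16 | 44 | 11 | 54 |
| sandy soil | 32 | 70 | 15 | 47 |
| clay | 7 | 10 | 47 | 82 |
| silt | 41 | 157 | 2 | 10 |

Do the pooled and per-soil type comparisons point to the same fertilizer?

Loam: Formula N 16/44 = 36.4%, Formula K 11/54 = 20.4% → Formula N
Sandy soil: Formula N 32/70 = 45.7%, Formula K 15/47 = 31.9% → Formula N
Clay: Formula N 7/10 = 70.0%, Formula K 47/82 = 57.3% → Formula N
Silt: Formula N 41/157 = 26.1%, Formula K 2/10 = 20.0% → Formula N
Overall: Formula N 96/281 = 34.2%, Formula K 75/193 = 38.9% → Formula K
Formula N wins each soil group but Formula K wins overall — the comparison reverses. Formula N's plots skew toward silt, which has a lower base rate.

No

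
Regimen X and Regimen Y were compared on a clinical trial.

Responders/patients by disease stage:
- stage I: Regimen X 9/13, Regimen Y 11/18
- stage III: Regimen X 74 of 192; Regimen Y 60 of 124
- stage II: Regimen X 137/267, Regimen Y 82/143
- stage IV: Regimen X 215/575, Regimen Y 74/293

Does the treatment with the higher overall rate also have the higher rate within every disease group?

Stage I: Regimen X 9/13 = 69.2%, Regimen Y 11/18 = 61.1% → Regimen X
Stage III: Regimen X 74/192 = 38.5%, Regimen Y 60/124 = 48.4% → Regimen Y
Stage II: Regimen X 137/267 = 51.3%, Regimen Y 82/143 = 57.3% → Regimen Y
Stage IV: Regimen X 215/575 = 37.4%, Regimen Y 74/293 = 25.3% → Regimen X
Overall: Regimen X 435/1047 = 41.5%, Regimen Y 227/578 = 39.3% → Regimen X
Neither sweeps: Regimen X wins 2 of 4 groups, Regimen Y wins 2. Regimen X wins overall but not every group — no Simpson reversal.

No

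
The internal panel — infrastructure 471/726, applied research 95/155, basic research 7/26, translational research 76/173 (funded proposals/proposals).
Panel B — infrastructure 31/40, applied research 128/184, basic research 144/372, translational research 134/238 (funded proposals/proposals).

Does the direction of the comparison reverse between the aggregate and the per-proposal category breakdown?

Yes

Infrastructure: the internal panel 471/726 = 64.9%, Panel B 31/40 = 77.5% → Panel B
Applied research: the internal panel 95/155 = 61.3%, Panel B 128/184 = 69.6% → Panel B
Basic research: the internal panel 7/26 = 26.9%, Panel B 144/372 = 38.7% → Panel B
Translational research: the internal panel 76/173 = 43.9%, Panel B 134/238 = 56.3% → Panel B
Overall: the internal panel 649/1080 = 60.1%, Panel B 437/834 = 52.4% → the internal panel
Panel B wins each proposal group but the internal panel wins overall — the comparison reverses. Panel B's proposals skew toward basic research, which has a lower base rate.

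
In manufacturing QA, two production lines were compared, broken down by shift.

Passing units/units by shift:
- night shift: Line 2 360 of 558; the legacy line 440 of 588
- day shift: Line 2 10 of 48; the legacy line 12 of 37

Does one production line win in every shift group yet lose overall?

No

Night shift: Line 2 360/558 = 64.5%, the legacy line 440/588 = 74.8% → the legacy line
Day shift: Line 2 10/48 = 20.8%, the legacy line 12/37 = 32.4% → the legacy line
Overall: Line 2 370/606 = 61.1%, the legacy line 452/625 = 72.3% → the legacy line
The legacy line wins overall and in every shift group — no reversal.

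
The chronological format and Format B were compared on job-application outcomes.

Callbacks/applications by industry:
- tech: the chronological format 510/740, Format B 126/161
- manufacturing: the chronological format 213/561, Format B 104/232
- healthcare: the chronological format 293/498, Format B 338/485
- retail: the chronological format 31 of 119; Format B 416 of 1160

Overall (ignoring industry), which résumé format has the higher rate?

the chronological format

Tech: the chronological format 510/740 = 68.9%, Format B 126/161 = 78.3% → Format B
Manufacturing: the chronological format 213/561 = 38.0%, Format B 104/232 = 44.8% → Format B
Healthcare: the chronological format 293/498 = 58.8%, Format B 338/485 = 69.7% → Format B
Retail: the chronological format 31/119 = 26.1%, Format B 416/1160 = 35.9% → Format B
Overall: the chronological format 1047/1918 = 54.6%, Format B 984/2038 = 48.3% → the chronological format
(Format B wins every industry group but the chronological format wins overall — Format B's applications skew toward the low-rate retail group.)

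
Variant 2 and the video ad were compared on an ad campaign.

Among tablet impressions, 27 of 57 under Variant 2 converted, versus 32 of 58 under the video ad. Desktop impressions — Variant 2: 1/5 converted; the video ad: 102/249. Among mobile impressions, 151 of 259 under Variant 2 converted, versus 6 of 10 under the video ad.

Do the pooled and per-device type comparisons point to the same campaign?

Tablet: Variant 2 27/57 = 47.4%, the video ad 32/58 = 55.2% → the video ad
Desktop: Variant 2 1/5 = 20.0%, the video ad 102/249 = 41.0% → the video ad
Mobile: Variant 2 151/259 = 58.3%, the video ad 6/10 = 60.0% → the video ad
Overall: Variant 2 179/321 = 55.8%, the video ad 140/317 = 44.2% → Variant 2
The video ad wins each device group but Variant 2 wins overall — the comparison reverses. The video ad's impressions skew toward desktop, which has a lower base rate.

No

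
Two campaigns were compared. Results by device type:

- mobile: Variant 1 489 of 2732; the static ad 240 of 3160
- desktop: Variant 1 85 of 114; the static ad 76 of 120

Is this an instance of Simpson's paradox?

Mobile: Variant 1 489/2732 = 17.9%, the static ad 240/3160 = 7.6% → Variant 1
Desktop: Variant 1 85/114 = 74.6%, the static ad 76/120 = 63.3% → Variant 1
Overall: Variant 1 574/2846 = 20.2%, the static ad 316/3280 = 9.6% → Variant 1
Variant 1 wins overall and in every device group — no reversal.

No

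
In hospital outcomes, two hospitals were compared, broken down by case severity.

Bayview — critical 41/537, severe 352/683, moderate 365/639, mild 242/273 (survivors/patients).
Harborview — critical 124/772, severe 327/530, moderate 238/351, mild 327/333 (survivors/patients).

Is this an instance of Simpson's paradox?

No

Critical: Bayview 41/537 = 7.6%, Harborview 124/772 = 16.1% → Harborview
Severe: Bayview 352/683 = 51.5%, Harborview 327/530 = 61.7% → Harborview
Moderate: Bayview 365/639 = 57.1%, Harborview 238/351 = 67.8% → Harborview
Mild: Bayview 242/273 = 88.6%, Harborview 327/333 = 98.2% → Harborview
Overall: Bayview 1000/2132 = 46.9%, Harborview 1016/1986 = 51.2% → Harborview
Harborview wins overall and in every case group — no reversal.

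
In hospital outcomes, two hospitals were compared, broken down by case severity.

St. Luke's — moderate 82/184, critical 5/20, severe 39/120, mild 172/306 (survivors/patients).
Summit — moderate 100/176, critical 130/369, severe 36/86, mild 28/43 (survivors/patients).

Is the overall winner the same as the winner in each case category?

No

Moderate: St. Luke's 82/184 = 44.6%, Summit 100/176 = 56.8% → Summit
Critical: St. Luke's 5/20 = 25.0%, Summit 130/369 = 35.2% → Summit
Severe: St. Luke's 39/120 = 32.5%, Summit 36/86 = 41.9% → Summit
Mild: St. Luke's 172/306 = 56.2%, Summit 28/43 = 65.1% → Summit
Overall: St. Luke's 298/630 = 47.3%, Summit 294/674 = 43.6% → St. Luke's
Summit wins each case group but St. Luke's wins overall — the comparison reverses. Summit's patients skew toward critical, which has a lower base rate.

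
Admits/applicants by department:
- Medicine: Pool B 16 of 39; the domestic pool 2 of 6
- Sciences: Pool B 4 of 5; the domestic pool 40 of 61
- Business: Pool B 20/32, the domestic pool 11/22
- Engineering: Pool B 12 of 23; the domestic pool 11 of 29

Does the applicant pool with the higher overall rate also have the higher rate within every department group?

No

Medicine: Pool B 16/39 = 41.0%, the domestic pool 2/6 = 33.3% → Pool B
Sciences: Pool B 4/5 = 80.0%, the domestic pool 40/61 = 65.6% → Pool B
Business: Pool B 20/32 = 62.5%, the domestic pool 11/22 = 50.0% → Pool B
Engineering: Pool B 12/23 = 52.2%, the domestic pool 11/29 = 37.9% → Pool B
Overall: Pool B 52/99 = 52.5%, the domestic pool 64/118 = 54.2% → the domestic pool
Pool B wins each department group but the domestic pool wins overall — the comparison reverses. Pool B's applicants skew toward Medicine, which has a lower base rate.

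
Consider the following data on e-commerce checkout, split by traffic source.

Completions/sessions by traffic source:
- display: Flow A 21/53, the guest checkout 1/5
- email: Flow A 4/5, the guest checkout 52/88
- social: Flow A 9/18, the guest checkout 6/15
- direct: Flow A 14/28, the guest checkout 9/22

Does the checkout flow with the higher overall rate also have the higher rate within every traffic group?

Display: Flow A 21/53 = 39.6%, the guest checkout 1/5 = 20.0% → Flow A
Email: Flow A 4/5 = 80.0%, the guest checkout 52/88 = 59.1% → Flow A
Social: Flow A 9/18 = 50.0%, the guest checkout 6/15 = 40.0% → Flow A
Direct: Flow A 14/28 = 50.0%, the guest checkout 9/22 = 40.9% → Flow A
Overall: Flow A 48/104 = 46.2%, the guest checkout 68/130 = 52.3% → the guest checkout
Flow A wins each traffic group but the guest checkout wins overall — the comparison reverses. Flow A's sessions skew toward display, which has a lower base rate.

No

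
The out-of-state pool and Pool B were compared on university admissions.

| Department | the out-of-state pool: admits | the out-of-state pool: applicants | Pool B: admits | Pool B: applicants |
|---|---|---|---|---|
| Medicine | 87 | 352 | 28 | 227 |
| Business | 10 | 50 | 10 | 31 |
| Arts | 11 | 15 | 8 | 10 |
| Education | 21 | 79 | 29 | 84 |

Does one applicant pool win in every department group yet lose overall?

No

Medicine: the out-of-state pool 87/352 = 24.7%, Pool B 28/227 = 12.3% → the out-of-state pool
Business: the out-of-state pool 10/50 = 20.0%, Pool B 10/31 = 32.3% → Pool B
Arts: the out-of-state pool 11/15 = 73.3%, Pool B 8/10 = 80.0% → Pool B
Education: the out-of-state pool 21/79 = 26.6%, Pool B 29/84 = 34.5% → Pool B
Overall: the out-of-state pool 129/496 = 26.0%, Pool B 75/352 = 21.3% → the out-of-state pool
Neither sweeps: the out-of-state pool wins 1 of 4 groups, Pool B wins 3. The out-of-state pool wins overall but not every group — no Simpson reversal.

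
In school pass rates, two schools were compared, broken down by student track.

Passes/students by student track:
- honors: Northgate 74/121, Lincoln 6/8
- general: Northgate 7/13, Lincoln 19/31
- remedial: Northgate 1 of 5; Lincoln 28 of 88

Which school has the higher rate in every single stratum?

Honors: Northgate 74/121 = 61.2%, Lincoln 6/8 = 75.0% → Lincoln
General: Northgate 7/13 = 53.8%, Lincoln 19/31 = 61.3% → Lincoln
Remedial: Northgate 1/5 = 20.0%, Lincoln 28/88 = 31.8% → Lincoln
Lincoln has the higher rate in all 3 groups.

Lincoln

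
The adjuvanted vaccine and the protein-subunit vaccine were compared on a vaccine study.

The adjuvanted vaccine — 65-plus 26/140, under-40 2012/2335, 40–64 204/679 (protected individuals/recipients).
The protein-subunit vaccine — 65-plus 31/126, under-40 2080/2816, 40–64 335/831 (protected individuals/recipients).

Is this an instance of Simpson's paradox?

No

65-plus: the adjuvanted vaccine 26/140 = 18.6%, the protein-subunit vaccine 31/126 = 24.6% → the protein-subunit vaccine
Under-40: the adjuvanted vaccine 2012/2335 = 86.2%, the protein-subunit vaccine 2080/2816 = 73.9% → the adjuvanted vaccine
40–64: the adjuvanted vaccine 204/679 = 30.0%, the protein-subunit vaccine 335/831 = 40.3% → the protein-subunit vaccine
Overall: the adjuvanted vaccine 2242/3154 = 71.1%, the protein-subunit vaccine 2446/3773 = 64.8% → the adjuvanted vaccine
Neither sweeps: the adjuvanted vaccine wins 1 of 3 groups, the protein-subunit vaccine wins 2. The adjuvanted vaccine wins overall but not every group — no Simpson reversal.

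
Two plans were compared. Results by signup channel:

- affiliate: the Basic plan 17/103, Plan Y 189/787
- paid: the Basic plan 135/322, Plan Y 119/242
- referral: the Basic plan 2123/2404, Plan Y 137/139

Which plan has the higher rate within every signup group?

Affiliate: the Basic plan 17/103 = 16.5%, Plan Y 189/787 = 24.0% → Plan Y
Paid: the Basic plan 135/322 = 41.9%, Plan Y 119/242 = 49.2% → Plan Y
Referral: the Basic plan 2123/2404 = 88.3%, Plan Y 137/139 = 98.6% → Plan Y
Plan Y has the higher rate in all 3 groups.

Plan Y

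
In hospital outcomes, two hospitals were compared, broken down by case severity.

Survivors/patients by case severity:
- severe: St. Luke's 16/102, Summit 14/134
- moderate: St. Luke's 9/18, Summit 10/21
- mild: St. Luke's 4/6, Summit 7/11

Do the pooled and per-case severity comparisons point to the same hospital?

Severe: St. Luke's 16/102 = 15.7%, Summit 14/134 = 10.4% → St. Luke's
Moderate: St. Luke's 9/18 = 50.0%, Summit 10/21 = 47.6% → St. Luke's
Mild: St. Luke's 4/6 = 66.7%, Summit 7/11 = 63.6% → St. Luke's
Overall: St. Luke's 29/126 = 23.0%, Summit 31/166 = 18.7% → St. Luke's
St. Luke's wins overall and in every case group — no reversal.

Yes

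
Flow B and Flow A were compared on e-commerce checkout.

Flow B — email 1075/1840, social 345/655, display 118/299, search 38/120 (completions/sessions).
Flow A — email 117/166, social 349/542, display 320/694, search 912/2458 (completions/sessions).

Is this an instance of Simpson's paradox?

Yes

Email: Flow B 1075/1840 = 58.4%, Flow A 117/166 = 70.5% → Flow A
Social: Flow B 345/655 = 52.7%, Flow A 349/542 = 64.4% → Flow A
Display: Flow B 118/299 = 39.5%, Flow A 320/694 = 46.1% → Flow A
Search: Flow B 38/120 = 31.7%, Flow A 912/2458 = 37.1% → Flow A
Overall: Flow B 1576/2914 = 54.1%, Flow A 1698/3860 = 44.0% → Flow B
Flow A wins each traffic group but Flow B wins overall — the comparison reverses. Flow A's sessions skew toward search, which has a lower base rate.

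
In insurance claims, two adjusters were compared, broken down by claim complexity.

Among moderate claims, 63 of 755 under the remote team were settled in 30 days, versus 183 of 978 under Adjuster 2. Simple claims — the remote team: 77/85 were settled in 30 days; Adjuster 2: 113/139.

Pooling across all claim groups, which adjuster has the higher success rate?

Moderate: the remote team 63/755 = 8.3%, Adjuster 2 183/978 = 18.7% → Adjuster 2
Simple: the remote team 77/85 = 90.6%, Adjuster 2 113/139 = 81.3% → the remote team
Overall: the remote team 140/840 = 16.7%, Adjuster 2 296/1117 = 26.5% → Adjuster 2
(Neither sweeps every claim group, but Adjuster 2 has the higher pooled rate.)

Adjuster 2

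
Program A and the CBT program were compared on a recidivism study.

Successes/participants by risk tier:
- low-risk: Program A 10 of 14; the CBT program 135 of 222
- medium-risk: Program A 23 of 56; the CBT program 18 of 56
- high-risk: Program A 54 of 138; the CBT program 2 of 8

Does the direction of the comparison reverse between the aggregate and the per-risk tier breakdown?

Low-risk: Program A 10/14 = 71.4%, the CBT program 135/222 = 60.8% → Program A
Medium-risk: Program A 23/56 = 41.1%, the CBT program 18/56 = 32.1% → Program A
High-risk: Program A 54/138 = 39.1%, the CBT program 2/8 = 25.0% → Program A
Overall: Program A 87/208 = 41.8%, the CBT program 155/286 = 54.2% → the CBT program
Program A wins each risk group but the CBT program wins overall — the comparison reverses. Program A's participants skew toward high-risk, which has a lower base rate.

Yes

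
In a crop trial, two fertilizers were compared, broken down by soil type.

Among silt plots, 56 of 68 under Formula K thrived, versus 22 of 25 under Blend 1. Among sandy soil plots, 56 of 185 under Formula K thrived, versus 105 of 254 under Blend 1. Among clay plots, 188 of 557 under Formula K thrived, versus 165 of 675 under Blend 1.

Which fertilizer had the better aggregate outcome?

Formula K

Silt: Formula K 56/68 = 82.4%, Blend 1 22/25 = 88.0% → Blend 1
Sandy soil: Formula K 56/185 = 30.3%, Blend 1 105/254 = 41.3% → Blend 1
Clay: Formula K 188/557 = 33.8%, Blend 1 165/675 = 24.4% → Formula K
Overall: Formula K 300/810 = 37.0%, Blend 1 292/954 = 30.6% → Formula K
(Neither sweeps every soil group, but Formula K has the higher pooled rate.)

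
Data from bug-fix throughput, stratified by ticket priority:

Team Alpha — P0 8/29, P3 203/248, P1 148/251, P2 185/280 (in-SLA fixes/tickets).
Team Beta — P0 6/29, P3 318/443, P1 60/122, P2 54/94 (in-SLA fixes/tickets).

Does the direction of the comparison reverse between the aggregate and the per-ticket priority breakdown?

P0: Team Alpha 8/29 = 27.6%, Team Beta 6/29 = 20.7% → Team Alpha
P3: Team Alpha 203/248 = 81.9%, Team Beta 318/443 = 71.8% → Team Alpha
P1: Team Alpha 148/251 = 59.0%, Team Beta 60/122 = 49.2% → Team Alpha
P2: Team Alpha 185/280 = 66.1%, Team Beta 54/94 = 57.4% → Team Alpha
Overall: Team Alpha 544/808 = 67.3%, Team Beta 438/688 = 63.7% → Team Alpha
Team Alpha wins overall and in every ticket group — no reversal.

No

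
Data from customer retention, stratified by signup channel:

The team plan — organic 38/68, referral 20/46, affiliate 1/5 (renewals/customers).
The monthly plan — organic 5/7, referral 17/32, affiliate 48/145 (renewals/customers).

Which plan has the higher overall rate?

Organic: the team plan 38/68 = 55.9%, the monthly plan 5/7 = 71.4% → the monthly plan
Referral: the team plan 20/46 = 43.5%, the monthly plan 17/32 = 53.1% → the monthly plan
Affiliate: the team plan 1/5 = 20.0%, the monthly plan 48/145 = 33.1% → the monthly plan
Overall: the team plan 59/119 = 49.6%, the monthly plan 70/184 = 38.0% → the team plan
(The monthly plan wins every signup group but the team plan wins overall — the monthly plan's customers skew toward the low-rate affiliate group.)

the team plan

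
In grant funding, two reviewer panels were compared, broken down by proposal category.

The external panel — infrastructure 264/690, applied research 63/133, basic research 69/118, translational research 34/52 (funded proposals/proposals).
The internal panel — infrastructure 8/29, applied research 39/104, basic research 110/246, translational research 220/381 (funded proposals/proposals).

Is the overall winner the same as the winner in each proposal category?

No

Infrastructure: the external panel 264/690 = 38.3%, the internal panel 8/29 = 27.6% → the external panel
Applied research: the external panel 63/133 = 47.4%, the internal panel 39/104 = 37.5% → the external panel
Basic research: the external panel 69/118 = 58.5%, the internal panel 110/246 = 44.7% → the external panel
Translational research: the external panel 34/52 = 65.4%, the internal panel 220/381 = 57.7% → the external panel
Overall: the external panel 430/993 = 43.3%, the internal panel 377/760 = 49.6% → the internal panel
The external panel wins each proposal group but the internal panel wins overall — the comparison reverses. The external panel's proposals skew toward infrastructure, which has a lower base rate.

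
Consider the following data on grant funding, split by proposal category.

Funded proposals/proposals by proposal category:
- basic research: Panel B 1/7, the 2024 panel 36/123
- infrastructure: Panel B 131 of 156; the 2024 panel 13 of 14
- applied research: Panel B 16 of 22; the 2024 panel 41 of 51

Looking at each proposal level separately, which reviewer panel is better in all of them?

Basic research: Panel B 1/7 = 14.3%, the 2024 panel 36/123 = 29.3% → the 2024 panel
Infrastructure: Panel B 131/156 = 84.0%, the 2024 panel 13/14 = 92.9% → the 2024 panel
Applied research: Panel B 16/22 = 72.7%, the 2024 panel 41/51 = 80.4% → the 2024 panel
The 2024 panel has the higher rate in all 3 groups.

the 2024 panel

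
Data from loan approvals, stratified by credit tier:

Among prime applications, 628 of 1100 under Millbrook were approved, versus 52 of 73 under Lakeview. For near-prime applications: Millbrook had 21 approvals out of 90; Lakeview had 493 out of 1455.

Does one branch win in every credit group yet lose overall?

Yes

Prime: Millbrook 628/1100 = 57.1%, Lakeview 52/73 = 71.2% → Lakeview
Near-prime: Millbrook 21/90 = 23.3%, Lakeview 493/1455 = 33.9% → Lakeview
Overall: Millbrook 649/1190 = 54.5%, Lakeview 545/1528 = 35.7% → Millbrook
Lakeview wins each credit group but Millbrook wins overall — the comparison reverses. Lakeview's applications skew toward near-prime, which has a lower base rate.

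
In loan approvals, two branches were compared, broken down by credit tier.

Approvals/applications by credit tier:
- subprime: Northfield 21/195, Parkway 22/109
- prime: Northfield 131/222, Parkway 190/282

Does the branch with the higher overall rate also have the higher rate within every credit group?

Subprime: Northfield 21/195 = 10.8%, Parkway 22/109 = 20.2% → Parkway
Prime: Northfield 131/222 = 59.0%, Parkway 190/282 = 67.4% → Parkway
Overall: Northfield 152/417 = 36.5%, Parkway 212/391 = 54.2% → Parkway
Parkway wins overall and in every credit group — no reversal.

Yes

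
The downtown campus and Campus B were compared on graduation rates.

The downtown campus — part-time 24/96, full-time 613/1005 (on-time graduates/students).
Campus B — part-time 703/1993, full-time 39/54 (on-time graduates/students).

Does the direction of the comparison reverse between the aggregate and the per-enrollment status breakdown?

Yes

Part-time: the downtown campus 24/96 = 25.0%, Campus B 703/1993 = 35.3% → Campus B
Full-time: the downtown campus 613/1005 = 61.0%, Campus B 39/54 = 72.2% → Campus B
Overall: the downtown campus 637/1101 = 57.9%, Campus B 742/2047 = 36.2% → the downtown campus
Campus B wins each enrollment group but the downtown campus wins overall — the comparison reverses. Campus B's students skew toward part-time, which has a lower base rate.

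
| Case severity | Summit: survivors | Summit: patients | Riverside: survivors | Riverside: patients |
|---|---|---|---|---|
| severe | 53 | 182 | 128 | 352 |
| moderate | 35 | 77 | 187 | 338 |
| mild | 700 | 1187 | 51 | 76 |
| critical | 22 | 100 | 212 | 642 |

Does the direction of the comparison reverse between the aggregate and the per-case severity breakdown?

Severe: Summit 53/182 = 29.1%, Riverside 128/352 = 36.4% → Riverside
Moderate: Summit 35/77 = 45.5%, Riverside 187/338 = 55.3% → Riverside
Mild: Summit 700/1187 = 59.0%, Riverside 51/76 = 67.1% → Riverside
Critical: Summit 22/100 = 22.0%, Riverside 212/642 = 33.0% → Riverside
Overall: Summit 810/1546 = 52.4%, Riverside 578/1408 = 41.1% → Summit
Riverside wins each case group but Summit wins overall — the comparison reverses. Riverside's patients skew toward critical, which has a lower base rate.

Yes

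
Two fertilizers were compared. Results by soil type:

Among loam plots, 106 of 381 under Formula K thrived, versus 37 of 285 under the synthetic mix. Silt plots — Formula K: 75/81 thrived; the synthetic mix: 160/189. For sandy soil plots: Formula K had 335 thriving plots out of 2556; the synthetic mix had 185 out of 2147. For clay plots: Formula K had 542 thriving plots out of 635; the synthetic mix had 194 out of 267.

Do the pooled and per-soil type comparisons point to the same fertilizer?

Yes

Loam: Formula K 106/381 = 27.8%, the synthetic mix 37/285 = 13.0% → Formula K
Silt: Formula K 75/81 = 92.6%, the synthetic mix 160/189 = 84.7% → Formula K
Sandy soil: Formula K 335/2556 = 13.1%, the synthetic mix 185/2147 = 8.6% → Formula K
Clay: Formula K 542/635 = 85.4%, the synthetic mix 194/267 = 72.7% → Formula K
Overall: Formula K 1058/3653 = 29.0%, the synthetic mix 576/2888 = 19.9% → Formula K
Formula K wins overall and in every soil group — no reversal.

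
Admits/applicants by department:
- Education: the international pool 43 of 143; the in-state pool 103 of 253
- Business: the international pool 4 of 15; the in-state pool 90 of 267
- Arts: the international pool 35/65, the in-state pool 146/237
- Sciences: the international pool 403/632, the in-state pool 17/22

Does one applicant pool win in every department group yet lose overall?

Yes

Education: the international pool 43/143 = 30.1%, the in-state pool 103/253 = 40.7% → the in-state pool
Business: the international pool 4/15 = 26.7%, the in-state pool 90/267 = 33.7% → the in-state pool
Arts: the international pool 35/65 = 53.8%, the in-state pool 146/237 = 61.6% → the in-state pool
Sciences: the international pool 403/632 = 63.8%, the in-state pool 17/22 = 77.3% → the in-state pool
Overall: the international pool 485/855 = 56.7%, the in-state pool 356/779 = 45.7% → the international pool
The in-state pool wins each department group but the international pool wins overall — the comparison reverses. The in-state pool's applicants skew toward Business, which has a lower base rate.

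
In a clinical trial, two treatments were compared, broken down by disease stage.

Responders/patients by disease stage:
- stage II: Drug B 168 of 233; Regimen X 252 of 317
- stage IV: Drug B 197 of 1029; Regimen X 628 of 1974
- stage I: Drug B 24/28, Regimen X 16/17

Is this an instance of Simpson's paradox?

No

Stage II: Drug B 168/233 = 72.1%, Regimen X 252/317 = 79.5% → Regimen X
Stage IV: Drug B 197/1029 = 19.1%, Regimen X 628/1974 = 31.8% → Regimen X
Stage I: Drug B 24/28 = 85.7%, Regimen X 16/17 = 94.1% → Regimen X
Overall: Drug B 389/1290 = 30.2%, Regimen X 896/2308 = 38.8% → Regimen X
Regimen X wins overall and in every disease group — no reversal.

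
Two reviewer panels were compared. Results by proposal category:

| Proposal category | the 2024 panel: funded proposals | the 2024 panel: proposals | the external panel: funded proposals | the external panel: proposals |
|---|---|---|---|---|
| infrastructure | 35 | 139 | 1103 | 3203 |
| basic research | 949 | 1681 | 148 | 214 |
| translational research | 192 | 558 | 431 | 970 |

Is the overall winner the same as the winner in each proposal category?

No

Infrastructure: the 2024 panel 35/139 = 25.2%, the external panel 1103/3203 = 34.4% → the external panel
Basic research: the 2024 panel 949/1681 = 56.5%, the external panel 148/214 = 69.2% → the external panel
Translational research: the 2024 panel 192/558 = 34.4%, the external panel 431/970 = 44.4% → the external panel
Overall: the 2024 panel 1176/2378 = 49.5%, the external panel 1682/4387 = 38.3% → the 2024 panel
The external panel wins each proposal group but the 2024 panel wins overall — the comparison reverses. The external panel's proposals skew toward infrastructure, which has a lower base rate.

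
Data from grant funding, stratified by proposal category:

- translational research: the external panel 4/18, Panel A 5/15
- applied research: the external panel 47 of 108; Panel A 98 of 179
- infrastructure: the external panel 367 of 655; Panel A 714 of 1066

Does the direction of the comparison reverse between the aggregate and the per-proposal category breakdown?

Translational research: the external panel 4/18 = 22.2%, Panel A 5/15 = 33.3% → Panel A
Applied research: the external panel 47/108 = 43.5%, Panel A 98/179 = 54.7% → Panel A
Infrastructure: the external panel 367/655 = 56.0%, Panel A 714/1066 = 67.0% → Panel A
Overall: the external panel 418/781 = 53.5%, Panel A 817/1260 = 64.8% → Panel A
Panel A wins overall and in every proposal group — no reversal.

No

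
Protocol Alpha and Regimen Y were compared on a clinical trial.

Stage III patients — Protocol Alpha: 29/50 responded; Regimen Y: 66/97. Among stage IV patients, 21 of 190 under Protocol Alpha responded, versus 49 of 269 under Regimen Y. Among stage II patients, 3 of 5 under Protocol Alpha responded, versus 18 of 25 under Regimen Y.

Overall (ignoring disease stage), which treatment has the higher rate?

Stage III: Protocol Alpha 29/50 = 58.0%, Regimen Y 66/97 = 68.0% → Regimen Y
Stage IV: Protocol Alpha 21/190 = 11.1%, Regimen Y 49/269 = 18.2% → Regimen Y
Stage II: Protocol Alpha 3/5 = 60.0%, Regimen Y 18/25 = 72.0% → Regimen Y
Overall: Protocol Alpha 53/245 = 21.6%, Regimen Y 133/391 = 34.0% → Regimen Y

Regimen Y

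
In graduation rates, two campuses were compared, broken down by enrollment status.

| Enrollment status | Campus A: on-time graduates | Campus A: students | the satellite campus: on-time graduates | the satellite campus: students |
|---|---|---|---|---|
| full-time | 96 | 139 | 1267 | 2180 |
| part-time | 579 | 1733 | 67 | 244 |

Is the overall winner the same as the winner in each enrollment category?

Full-time: Campus A 96/139 = 69.1%, the satellite campus 1267/2180 = 58.1% → Campus A
Part-time: Campus A 579/1733 = 33.4%, the satellite campus 67/244 = 27.5% → Campus A
Overall: Campus A 675/1872 = 36.1%, the satellite campus 1334/2424 = 55.0% → the satellite campus
Campus A wins each enrollment group but the satellite campus wins overall — the comparison reverses. Campus A's students skew toward part-time, which has a lower base rate.

No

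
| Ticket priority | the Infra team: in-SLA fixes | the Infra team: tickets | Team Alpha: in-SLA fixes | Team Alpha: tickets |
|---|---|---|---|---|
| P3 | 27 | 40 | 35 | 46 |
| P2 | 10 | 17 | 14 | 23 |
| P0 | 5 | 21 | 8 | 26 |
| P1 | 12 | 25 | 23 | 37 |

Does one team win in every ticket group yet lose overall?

P3: the Infra team 27/40 = 67.5%, Team Alpha 35/46 = 76.1% → Team Alpha
P2: the Infra team 10/17 = 58.8%, Team Alpha 14/23 = 60.9% → Team Alpha
P0: the Infra team 5/21 = 23.8%, Team Alpha 8/26 = 30.8% → Team Alpha
P1: the Infra team 12/25 = 48.0%, Team Alpha 23/37 = 62.2% → Team Alpha
Overall: the Infra team 54/103 = 52.4%, Team Alpha 80/132 = 60.6% → Team Alpha
Team Alpha wins overall and in every ticket group — no reversal.

No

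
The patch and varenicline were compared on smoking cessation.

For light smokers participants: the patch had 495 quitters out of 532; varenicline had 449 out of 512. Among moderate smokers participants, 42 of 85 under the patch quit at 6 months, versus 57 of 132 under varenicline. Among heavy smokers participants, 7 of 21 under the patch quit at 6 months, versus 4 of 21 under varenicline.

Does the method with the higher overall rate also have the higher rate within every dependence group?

Yes

Light smokers: the patch 495/532 = 93.0%, varenicline 449/512 = 87.7% → the patch
Moderate smokers: the patch 42/85 = 49.4%, varenicline 57/132 = 43.2% → the patch
Heavy smokers: the patch 7/21 = 33.3%, varenicline 4/21 = 19.0% → the patch
Overall: the patch 544/638 = 85.3%, varenicline 510/665 = 76.7% → the patch
The patch wins overall and in every dependence group — no reversal.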